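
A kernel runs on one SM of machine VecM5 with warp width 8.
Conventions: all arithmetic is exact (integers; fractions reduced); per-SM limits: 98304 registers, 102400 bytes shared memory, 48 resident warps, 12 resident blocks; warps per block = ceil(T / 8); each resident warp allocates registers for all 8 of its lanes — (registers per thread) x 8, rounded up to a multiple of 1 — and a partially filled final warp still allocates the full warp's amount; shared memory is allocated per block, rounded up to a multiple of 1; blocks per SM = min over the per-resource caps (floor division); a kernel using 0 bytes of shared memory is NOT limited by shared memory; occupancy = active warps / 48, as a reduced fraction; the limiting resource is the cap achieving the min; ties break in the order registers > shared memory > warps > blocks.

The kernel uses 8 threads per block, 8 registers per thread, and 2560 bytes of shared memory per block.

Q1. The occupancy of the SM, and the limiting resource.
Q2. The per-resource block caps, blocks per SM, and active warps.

Answer: occupancy 1/4, limited by blocks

registers: 1536 blocks
shared memory: 40 blocks
warps: 48 blocks
blocks: 12 blocks

Answer: 12 blocks, 12 active warps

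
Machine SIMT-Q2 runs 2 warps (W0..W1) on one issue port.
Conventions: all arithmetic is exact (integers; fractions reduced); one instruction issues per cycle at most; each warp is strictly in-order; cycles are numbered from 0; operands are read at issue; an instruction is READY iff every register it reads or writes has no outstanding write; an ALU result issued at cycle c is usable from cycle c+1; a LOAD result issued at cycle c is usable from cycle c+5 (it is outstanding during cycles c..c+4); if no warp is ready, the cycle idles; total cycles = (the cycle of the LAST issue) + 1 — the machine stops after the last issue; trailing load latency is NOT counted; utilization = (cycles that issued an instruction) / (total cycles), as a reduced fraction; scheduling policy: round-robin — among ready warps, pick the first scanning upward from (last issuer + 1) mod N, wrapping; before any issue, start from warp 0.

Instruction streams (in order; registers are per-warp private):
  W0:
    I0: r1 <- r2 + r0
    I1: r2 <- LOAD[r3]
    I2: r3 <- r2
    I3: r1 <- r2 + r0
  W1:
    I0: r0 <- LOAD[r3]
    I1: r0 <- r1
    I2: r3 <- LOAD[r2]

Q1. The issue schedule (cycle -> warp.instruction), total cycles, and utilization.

cycle 0: W0.I0
cycle 1: W1.I0
cycle 2: W0.I1
cycle 3: idle
cycle 4: idle
cycle 5: idle
cycle 6: W1.I1
cycle 7: W0.I2
cycle 8: W1.I2
cycle 9: W0.I3

Answer: 10 cycles, utilization 7/10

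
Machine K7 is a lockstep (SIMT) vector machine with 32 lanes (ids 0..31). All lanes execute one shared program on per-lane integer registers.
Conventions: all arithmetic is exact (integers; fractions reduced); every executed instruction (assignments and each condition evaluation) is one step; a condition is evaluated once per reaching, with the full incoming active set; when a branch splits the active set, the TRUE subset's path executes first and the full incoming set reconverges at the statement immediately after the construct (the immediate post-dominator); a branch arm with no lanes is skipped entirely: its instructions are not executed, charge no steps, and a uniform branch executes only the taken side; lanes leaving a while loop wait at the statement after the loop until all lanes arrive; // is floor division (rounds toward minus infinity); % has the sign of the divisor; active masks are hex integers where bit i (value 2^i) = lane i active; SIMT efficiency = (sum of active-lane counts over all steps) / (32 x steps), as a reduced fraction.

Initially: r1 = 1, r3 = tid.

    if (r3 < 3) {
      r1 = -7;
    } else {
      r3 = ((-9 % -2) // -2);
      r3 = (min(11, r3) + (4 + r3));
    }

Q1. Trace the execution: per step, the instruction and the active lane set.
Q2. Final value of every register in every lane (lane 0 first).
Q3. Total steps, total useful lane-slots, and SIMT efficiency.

step 0: eval (r3 < 3)                0xffffffff
step 1: r1 <- -7                     0x00000007
step 2: r3 <- ((-9 % -2) // -2)      0xfffffff8
step 3: r3 <- (min(11, r3) + (4 + r3)) 0xfffffff8

Answer: 4 steps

r1: -7,-7,-7,1,1,1,1,1,1,1,1,1,1,1,1,1,1,1,1,1,1,1,1,1,1,1,1,1,1,1,1,1
r3: 0,1,2,4,4,4,4,4,4,4,4,4,4,4,4,4,4,4,4,4,4,4,4,4,4,4,4,4,4,4,4,4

steps = 4; useful = 93; efficiency = 93/128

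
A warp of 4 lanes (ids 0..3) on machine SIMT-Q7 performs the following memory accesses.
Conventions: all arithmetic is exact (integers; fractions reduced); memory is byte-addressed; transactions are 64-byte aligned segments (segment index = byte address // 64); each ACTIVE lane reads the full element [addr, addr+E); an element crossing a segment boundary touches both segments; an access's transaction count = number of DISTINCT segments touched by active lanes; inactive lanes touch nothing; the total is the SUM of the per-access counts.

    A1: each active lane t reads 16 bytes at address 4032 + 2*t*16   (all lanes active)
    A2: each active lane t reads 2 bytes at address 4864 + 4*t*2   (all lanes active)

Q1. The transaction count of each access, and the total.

A1: 2 transactions
A2: 1 transaction

Answer: 2,1; total 3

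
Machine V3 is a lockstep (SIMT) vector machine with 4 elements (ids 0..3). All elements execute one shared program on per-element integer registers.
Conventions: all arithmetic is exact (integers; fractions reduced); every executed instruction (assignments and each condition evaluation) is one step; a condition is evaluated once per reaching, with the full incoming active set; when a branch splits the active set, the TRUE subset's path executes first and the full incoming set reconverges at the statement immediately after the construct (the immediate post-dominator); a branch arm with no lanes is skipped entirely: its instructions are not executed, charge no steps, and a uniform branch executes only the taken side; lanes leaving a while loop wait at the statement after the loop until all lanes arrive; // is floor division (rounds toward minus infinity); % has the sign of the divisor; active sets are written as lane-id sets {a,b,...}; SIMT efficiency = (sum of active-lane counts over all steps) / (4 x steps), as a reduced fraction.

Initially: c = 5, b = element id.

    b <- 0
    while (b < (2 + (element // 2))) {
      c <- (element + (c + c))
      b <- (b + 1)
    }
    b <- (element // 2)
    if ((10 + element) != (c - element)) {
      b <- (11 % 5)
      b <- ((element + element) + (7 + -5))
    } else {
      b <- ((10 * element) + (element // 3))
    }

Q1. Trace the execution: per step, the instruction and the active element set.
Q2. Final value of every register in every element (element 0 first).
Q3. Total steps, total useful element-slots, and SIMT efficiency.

step 0: b <- 0                       {0,1,2,3}
step 1: eval (b < (2 + (element // 2))) {0,1,2,3}
step 2: c <- (element + (c + c))     {0,1,2,3}
step 3: b <- (b + 1)                 {0,1,2,3}
step 4: eval (b < (2 + (element // 2))) {0,1,2,3}
step 5: c <- (element + (c + c))     {0,1,2,3}
step 6: b <- (b + 1)                 {0,1,2,3}
step 7: eval (b < (2 + (element // 2))) {0,1,2,3}
step 8: c <- (element + (c + c))     {2,3}
step 9: b <- (b + 1)                 {2,3}
step 10: eval (b < (2 + (element // 2))) {2,3}
step 11: b <- (element // 2)          {0,1,2,3}
step 12: eval ((10 + element) != (c - element)) {0,1,2,3}
step 13: b <- (11 % 5)                {0,1,2,3}
step 14: b <- ((element + element) + (7 + -5)) {0,1,2,3}

Answer: 15 steps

c: 20,23,54,61
b: 2,4,6,8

steps = 15; useful = 54; efficiency = 54/60 = 9/10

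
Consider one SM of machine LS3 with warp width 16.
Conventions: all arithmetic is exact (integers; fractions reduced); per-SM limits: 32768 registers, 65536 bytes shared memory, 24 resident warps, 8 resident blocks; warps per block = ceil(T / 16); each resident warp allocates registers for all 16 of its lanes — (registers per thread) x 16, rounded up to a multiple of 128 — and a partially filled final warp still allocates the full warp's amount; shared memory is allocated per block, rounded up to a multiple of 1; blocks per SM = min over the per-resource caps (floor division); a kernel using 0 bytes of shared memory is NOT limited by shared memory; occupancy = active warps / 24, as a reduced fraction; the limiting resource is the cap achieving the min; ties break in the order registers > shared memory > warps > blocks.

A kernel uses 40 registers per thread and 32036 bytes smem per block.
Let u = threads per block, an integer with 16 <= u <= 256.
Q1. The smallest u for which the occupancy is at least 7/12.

Answer: u = 97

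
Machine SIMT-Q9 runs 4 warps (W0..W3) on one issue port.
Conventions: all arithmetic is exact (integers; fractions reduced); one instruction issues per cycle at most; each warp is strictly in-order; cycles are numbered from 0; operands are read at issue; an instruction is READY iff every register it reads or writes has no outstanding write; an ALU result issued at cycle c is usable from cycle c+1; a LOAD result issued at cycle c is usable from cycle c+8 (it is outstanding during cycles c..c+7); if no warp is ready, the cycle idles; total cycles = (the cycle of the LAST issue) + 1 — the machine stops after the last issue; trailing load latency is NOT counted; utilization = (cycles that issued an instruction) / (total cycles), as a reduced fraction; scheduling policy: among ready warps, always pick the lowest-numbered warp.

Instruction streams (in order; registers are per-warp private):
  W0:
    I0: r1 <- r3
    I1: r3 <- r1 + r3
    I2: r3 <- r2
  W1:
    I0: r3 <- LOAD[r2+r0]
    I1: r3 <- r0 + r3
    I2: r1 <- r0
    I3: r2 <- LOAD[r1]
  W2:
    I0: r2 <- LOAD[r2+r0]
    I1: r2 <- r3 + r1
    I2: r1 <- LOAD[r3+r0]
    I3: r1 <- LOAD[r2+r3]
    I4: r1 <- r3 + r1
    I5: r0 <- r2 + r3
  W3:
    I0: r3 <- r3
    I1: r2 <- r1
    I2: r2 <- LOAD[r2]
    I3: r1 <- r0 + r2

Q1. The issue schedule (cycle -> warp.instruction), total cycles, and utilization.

cycle 0: W0.I0
cycle 1: W0.I1
cycle 2: W0.I2
cycle 3: W1.I0
cycle 4: W2.I0
cycle 5: W3.I0
cycle 6: W3.I1
cycle 7: W3.I2
cycle 8: idle
cycle 9: idle
cycle 10: idle
cycle 11: W1.I1
cycle 12: W1.I2
cycle 13: W1.I3
cycle 14: W2.I1
cycle 15: W2.I2
cycle 16: W3.I3
cycle 17: idle
cycle 18: idle
cycle 19: idle
cycle 20: idle
cycle 21: idle
cycle 22: idle
cycle 23: W2.I3
cycle 24: idle
cycle 25: idle
cycle 26: idle
cycle 27: idle
cycle 28: idle
cycle 29: idle
cycle 30: idle
cycle 31: W2.I4
cycle 32: W2.I5

Answer: 33 cycles, utilization 17/33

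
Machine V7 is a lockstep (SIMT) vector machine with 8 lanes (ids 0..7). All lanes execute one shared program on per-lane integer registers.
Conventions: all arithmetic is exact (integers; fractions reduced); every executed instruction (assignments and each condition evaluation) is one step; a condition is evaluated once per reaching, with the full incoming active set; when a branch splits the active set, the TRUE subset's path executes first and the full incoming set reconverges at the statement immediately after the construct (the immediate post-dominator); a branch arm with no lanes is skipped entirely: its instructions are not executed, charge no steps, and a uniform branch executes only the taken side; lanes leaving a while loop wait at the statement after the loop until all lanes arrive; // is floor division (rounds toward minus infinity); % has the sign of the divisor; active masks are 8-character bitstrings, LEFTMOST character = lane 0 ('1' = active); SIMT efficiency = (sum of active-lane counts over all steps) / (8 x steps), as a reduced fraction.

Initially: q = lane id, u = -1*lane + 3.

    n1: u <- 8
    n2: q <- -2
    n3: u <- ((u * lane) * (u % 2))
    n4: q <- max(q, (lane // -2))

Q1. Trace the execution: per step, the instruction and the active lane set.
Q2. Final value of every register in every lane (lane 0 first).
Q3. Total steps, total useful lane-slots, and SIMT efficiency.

step 0: u <- 8                       11111111
step 1: q <- -2                      11111111
step 2: u <- ((u * lane) * (u % 2))  11111111
step 3: q <- max(q, (lane // -2))    11111111

Answer: 4 steps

q: 0,-1,-1,-2,-2,-2,-2,-2
u: 0,0,0,0,0,0,0,0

steps = 4; useful = 32; efficiency = 32/32 = 1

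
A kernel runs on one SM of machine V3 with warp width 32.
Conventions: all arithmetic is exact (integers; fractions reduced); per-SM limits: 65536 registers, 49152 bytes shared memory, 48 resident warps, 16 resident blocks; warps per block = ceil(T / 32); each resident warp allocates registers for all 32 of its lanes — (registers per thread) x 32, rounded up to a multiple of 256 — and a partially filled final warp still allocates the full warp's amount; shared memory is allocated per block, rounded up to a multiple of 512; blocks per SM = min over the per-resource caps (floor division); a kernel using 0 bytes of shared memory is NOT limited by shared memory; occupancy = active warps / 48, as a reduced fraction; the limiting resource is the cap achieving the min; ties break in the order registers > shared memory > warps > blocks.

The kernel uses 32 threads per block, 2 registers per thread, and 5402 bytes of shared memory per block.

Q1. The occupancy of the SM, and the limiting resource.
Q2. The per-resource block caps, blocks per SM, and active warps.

Answer: occupancy 1/6, limited by shared memory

registers: 256 blocks
shared memory: 8 blocks
warps: 48 blocks
blocks: 16 blocks

Answer: 8 blocks, 8 active warps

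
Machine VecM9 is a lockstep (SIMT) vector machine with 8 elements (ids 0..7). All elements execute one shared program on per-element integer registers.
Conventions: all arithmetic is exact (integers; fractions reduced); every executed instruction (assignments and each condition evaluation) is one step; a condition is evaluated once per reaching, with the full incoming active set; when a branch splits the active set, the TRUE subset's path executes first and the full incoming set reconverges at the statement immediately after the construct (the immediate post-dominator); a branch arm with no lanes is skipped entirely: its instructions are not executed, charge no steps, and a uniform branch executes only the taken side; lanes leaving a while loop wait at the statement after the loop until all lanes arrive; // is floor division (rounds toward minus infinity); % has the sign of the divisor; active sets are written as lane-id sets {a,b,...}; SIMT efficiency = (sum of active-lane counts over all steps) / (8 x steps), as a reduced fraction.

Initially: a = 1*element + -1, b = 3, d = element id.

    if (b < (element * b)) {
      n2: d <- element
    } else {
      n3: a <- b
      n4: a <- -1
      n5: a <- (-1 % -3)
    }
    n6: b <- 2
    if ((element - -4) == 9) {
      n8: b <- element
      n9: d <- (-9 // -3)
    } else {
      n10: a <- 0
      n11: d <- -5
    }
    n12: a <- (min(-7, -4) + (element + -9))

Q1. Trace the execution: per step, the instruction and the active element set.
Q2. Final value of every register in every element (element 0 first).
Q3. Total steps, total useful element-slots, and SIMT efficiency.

step 0: eval (b < (element * b))     {0,1,2,3,4,5,6,7}
step 1: d <- element                 {2,3,4,5,6,7}
step 2: a <- b                       {0,1}
step 3: a <- -1                      {0,1}
step 4: a <- (-1 % -3)               {0,1}
step 5: b <- 2                       {0,1,2,3,4,5,6,7}
step 6: eval ((element - -4) == 9)   {0,1,2,3,4,5,6,7}
step 7: b <- element                 {5}
step 8: d <- (-9 // -3)              {5}
step 9: a <- 0                       {0,1,2,3,4,6,7}
step 10: d <- -5                      {0,1,2,3,4,6,7}
step 11: a <- (min(-7, -4) + (element + -9)) {0,1,2,3,4,5,6,7}

Answer: 12 steps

a: -16,-15,-14,-13,-12,-11,-10,-9
b: 2,2,2,2,2,5,2,2
d: -5,-5,-5,-5,-5,3,-5,-5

steps = 12; useful = 60; efficiency = 60/96 = 5/8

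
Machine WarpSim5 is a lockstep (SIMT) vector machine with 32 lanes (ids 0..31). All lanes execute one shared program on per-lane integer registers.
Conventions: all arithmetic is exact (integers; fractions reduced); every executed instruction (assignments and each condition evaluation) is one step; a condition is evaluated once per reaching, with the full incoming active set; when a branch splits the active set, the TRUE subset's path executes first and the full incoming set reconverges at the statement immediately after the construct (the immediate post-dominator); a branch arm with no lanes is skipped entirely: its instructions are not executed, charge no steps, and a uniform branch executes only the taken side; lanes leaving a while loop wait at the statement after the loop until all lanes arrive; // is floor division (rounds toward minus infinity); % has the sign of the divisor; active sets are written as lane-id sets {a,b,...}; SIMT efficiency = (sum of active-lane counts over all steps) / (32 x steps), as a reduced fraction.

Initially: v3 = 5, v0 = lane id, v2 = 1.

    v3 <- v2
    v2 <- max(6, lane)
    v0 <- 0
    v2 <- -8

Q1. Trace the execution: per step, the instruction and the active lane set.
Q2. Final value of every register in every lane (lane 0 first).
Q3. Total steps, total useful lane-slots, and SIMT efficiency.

step 0: v3 <- v2                     {0,1,2,3,4,5,6,7,8,9,10,11,12,13,14,15,16,17,18,19,20,21,22,23,24,25,26,27,28,29,30,31}
step 1: v2 <- max(6, lane)           {0,1,2,3,4,5,6,7,8,9,10,11,12,13,14,15,16,17,18,19,20,21,22,23,24,25,26,27,28,29,30,31}
step 2: v0 <- 0                      {0,1,2,3,4,5,6,7,8,9,10,11,12,13,14,15,16,17,18,19,20,21,22,23,24,25,26,27,28,29,30,31}
step 3: v2 <- -8                     {0,1,2,3,4,5,6,7,8,9,10,11,12,13,14,15,16,17,18,19,20,21,22,23,24,25,26,27,28,29,30,31}

Answer: 4 steps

v3: 1,1,1,1,1,1,1,1,1,1,1,1,1,1,1,1,1,1,1,1,1,1,1,1,1,1,1,1,1,1,1,1
v0: 0,0,0,0,0,0,0,0,0,0,0,0,0,0,0,0,0,0,0,0,0,0,0,0,0,0,0,0,0,0,0,0
v2: -8,-8,-8,-8,-8,-8,-8,-8,-8,-8,-8,-8,-8,-8,-8,-8,-8,-8,-8,-8,-8,-8,-8,-8,-8,-8,-8,-8,-8,-8,-8,-8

steps = 4; useful = 128; efficiency = 128/128 = 1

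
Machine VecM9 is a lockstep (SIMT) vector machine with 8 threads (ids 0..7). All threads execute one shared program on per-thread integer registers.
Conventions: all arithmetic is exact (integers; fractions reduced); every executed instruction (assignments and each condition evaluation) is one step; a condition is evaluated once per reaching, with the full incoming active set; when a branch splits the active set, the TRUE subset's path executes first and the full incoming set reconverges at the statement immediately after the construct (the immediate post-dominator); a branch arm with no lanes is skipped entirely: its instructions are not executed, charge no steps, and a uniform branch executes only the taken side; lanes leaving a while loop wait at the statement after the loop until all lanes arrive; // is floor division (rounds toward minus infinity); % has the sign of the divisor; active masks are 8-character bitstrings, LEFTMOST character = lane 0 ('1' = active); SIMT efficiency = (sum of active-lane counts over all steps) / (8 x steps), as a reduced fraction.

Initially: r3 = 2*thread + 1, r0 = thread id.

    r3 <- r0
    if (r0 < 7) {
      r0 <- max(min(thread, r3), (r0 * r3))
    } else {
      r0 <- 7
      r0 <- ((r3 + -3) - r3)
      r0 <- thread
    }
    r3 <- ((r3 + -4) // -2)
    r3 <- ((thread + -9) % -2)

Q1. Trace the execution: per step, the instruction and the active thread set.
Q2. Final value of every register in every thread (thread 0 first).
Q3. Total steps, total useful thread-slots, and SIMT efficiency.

step 0: r3 <- r0                     11111111
step 1: eval (r0 < 7)                11111111
step 2: r0 <- max(min(thread, r3), (r0 * r3)) 11111110
step 3: r0 <- 7                      00000001
step 4: r0 <- ((r3 + -3) - r3)       00000001
step 5: r0 <- thread                 00000001
step 6: r3 <- ((r3 + -4) // -2)      11111111
step 7: r3 <- ((thread + -9) % -2)   11111111

Answer: 8 steps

r3: -1,0,-1,0,-1,0,-1,0
r0: 0,1,4,9,16,25,36,7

steps = 8; useful = 42; efficiency = 42/64 = 21/32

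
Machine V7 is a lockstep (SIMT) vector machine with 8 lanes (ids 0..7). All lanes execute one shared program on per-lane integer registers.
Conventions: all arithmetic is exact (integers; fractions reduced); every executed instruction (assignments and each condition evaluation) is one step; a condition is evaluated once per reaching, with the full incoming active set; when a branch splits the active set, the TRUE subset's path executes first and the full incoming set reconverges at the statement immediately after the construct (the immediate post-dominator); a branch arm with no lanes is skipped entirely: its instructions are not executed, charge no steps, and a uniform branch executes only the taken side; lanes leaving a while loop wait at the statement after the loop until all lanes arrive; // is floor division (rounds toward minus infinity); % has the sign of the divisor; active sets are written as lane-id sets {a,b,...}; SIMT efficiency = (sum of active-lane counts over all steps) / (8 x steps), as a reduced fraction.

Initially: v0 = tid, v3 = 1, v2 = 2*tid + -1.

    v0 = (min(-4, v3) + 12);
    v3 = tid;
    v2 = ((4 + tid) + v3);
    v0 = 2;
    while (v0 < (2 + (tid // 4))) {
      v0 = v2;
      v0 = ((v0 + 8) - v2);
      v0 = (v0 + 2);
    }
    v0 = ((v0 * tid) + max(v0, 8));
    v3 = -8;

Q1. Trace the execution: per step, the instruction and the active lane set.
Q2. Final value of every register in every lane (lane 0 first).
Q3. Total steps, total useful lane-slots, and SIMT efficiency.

step 0: v0 <- (min(-4, v3) + 12)     {0,1,2,3,4,5,6,7}
step 1: v3 <- tid                    {0,1,2,3,4,5,6,7}
step 2: v2 <- ((4 + tid) + v3)       {0,1,2,3,4,5,6,7}
step 3: v0 <- 2                      {0,1,2,3,4,5,6,7}
step 4: eval (v0 < (2 + (tid // 4))) {0,1,2,3,4,5,6,7}
step 5: v0 <- v2                     {4,5,6,7}
step 6: v0 <- ((v0 + 8) - v2)        {4,5,6,7}
step 7: v0 <- (v0 + 2)               {4,5,6,7}
step 8: eval (v0 < (2 + (tid // 4))) {4,5,6,7}
step 9: v0 <- ((v0 * tid) + max(v0, 8)) {0,1,2,3,4,5,6,7}
step 10: v3 <- -8                     {0,1,2,3,4,5,6,7}

Answer: 11 steps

v0: 8,10,12,14,50,60,70,80
v3: -8,-8,-8,-8,-8,-8,-8,-8
v2: 4,6,8,10,12,14,16,18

steps = 11; useful = 72; efficiency = 72/88 = 9/11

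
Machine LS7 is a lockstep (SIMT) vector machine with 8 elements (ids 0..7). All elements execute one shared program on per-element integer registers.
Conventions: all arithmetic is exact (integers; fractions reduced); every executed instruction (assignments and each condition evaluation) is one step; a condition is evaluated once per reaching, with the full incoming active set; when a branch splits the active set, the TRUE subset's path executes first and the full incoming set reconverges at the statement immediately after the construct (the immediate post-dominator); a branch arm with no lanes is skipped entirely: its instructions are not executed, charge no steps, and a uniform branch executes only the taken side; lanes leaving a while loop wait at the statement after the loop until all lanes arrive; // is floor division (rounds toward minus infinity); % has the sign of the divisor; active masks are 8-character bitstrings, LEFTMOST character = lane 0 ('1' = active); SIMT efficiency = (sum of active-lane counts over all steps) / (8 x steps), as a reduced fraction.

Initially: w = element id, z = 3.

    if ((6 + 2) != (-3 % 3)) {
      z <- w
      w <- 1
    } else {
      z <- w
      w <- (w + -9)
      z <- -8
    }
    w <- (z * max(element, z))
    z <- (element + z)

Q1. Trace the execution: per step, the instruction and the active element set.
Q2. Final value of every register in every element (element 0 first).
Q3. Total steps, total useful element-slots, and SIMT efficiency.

step 0: eval ((6 + 2) != (-3 % 3))   11111111
step 1: z <- w                       11111111
step 2: w <- 1                       11111111
step 3: w <- (z * max(element, z))   11111111
step 4: z <- (element + z)           11111111

Answer: 5 steps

w: 0,1,4,9,16,25,36,49
z: 0,2,4,6,8,10,12,14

steps = 5; useful = 40; efficiency = 40/40 = 1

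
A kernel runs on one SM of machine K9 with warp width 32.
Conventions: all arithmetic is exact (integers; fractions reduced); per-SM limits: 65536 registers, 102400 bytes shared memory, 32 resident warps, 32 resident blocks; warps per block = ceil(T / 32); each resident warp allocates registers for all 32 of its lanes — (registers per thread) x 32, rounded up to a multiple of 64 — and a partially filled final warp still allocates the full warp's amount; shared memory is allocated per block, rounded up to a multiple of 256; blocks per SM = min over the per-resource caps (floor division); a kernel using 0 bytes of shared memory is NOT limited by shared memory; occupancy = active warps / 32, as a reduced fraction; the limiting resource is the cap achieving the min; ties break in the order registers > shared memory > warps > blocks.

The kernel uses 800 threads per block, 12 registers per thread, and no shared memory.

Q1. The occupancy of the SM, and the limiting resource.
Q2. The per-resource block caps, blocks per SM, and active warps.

Answer: occupancy 25/32, limited by warps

registers: 6 blocks
shared memory: no limit (kernel uses none)
warps: 1 block
blocks: 32 blocks

Answer: 1 block, 25 active warps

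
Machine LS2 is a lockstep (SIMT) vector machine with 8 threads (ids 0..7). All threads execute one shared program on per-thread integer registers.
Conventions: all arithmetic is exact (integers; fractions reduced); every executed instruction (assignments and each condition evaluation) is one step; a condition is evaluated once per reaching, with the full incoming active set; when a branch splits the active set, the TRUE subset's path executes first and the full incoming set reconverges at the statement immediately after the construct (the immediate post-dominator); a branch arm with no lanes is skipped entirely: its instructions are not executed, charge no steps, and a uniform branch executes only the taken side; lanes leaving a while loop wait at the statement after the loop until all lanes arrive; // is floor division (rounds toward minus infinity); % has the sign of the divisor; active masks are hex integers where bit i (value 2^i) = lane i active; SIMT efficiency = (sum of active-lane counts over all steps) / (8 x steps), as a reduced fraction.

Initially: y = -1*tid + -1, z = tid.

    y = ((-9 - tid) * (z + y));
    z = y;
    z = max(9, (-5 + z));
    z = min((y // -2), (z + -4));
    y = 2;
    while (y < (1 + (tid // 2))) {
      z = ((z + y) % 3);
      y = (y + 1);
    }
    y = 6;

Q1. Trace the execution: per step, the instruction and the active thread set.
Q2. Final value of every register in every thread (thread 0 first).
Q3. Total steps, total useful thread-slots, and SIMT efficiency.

step 0: y <- ((-9 - tid) * (z + y))  0xff
step 1: z <- y                       0xff
step 2: z <- max(9, (-5 + z))        0xff
step 3: z <- min((y // -2), (z + -4)) 0xff
step 4: y <- 2                       0xff
step 5: eval (y < (1 + (tid // 2)))  0xff
step 6: z <- ((z + y) % 3)           0xf0
step 7: y <- (y + 1)                 0xf0
step 8: eval (y < (1 + (tid // 2)))  0xf0
step 9: z <- ((z + y) % 3)           0xc0
step 10: y <- (y + 1)                 0xc0
step 11: eval (y < (1 + (tid // 2)))  0xc0
step 12: y <- 6                       0xff

Answer: 13 steps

y: 6,6,6,6,6,6,6,6
z: -5,-5,-6,-6,1,1,0,0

steps = 13; useful = 74; efficiency = 74/104 = 37/52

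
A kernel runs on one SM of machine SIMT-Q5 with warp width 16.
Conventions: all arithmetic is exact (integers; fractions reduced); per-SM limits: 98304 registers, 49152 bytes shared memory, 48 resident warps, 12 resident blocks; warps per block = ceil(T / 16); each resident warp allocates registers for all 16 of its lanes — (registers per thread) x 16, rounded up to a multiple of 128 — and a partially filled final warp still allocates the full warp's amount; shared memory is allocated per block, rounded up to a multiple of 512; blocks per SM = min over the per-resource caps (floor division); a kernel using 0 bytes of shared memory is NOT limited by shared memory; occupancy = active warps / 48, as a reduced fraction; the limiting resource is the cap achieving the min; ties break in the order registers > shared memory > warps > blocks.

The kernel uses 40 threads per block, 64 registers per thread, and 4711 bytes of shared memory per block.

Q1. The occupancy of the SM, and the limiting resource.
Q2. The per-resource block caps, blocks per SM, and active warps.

Answer: occupancy 9/16, limited by shared memory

registers: 32 blocks
shared memory: 9 blocks
warps: 16 blocks
blocks: 12 blocks

Answer: 9 blocks, 27 active warps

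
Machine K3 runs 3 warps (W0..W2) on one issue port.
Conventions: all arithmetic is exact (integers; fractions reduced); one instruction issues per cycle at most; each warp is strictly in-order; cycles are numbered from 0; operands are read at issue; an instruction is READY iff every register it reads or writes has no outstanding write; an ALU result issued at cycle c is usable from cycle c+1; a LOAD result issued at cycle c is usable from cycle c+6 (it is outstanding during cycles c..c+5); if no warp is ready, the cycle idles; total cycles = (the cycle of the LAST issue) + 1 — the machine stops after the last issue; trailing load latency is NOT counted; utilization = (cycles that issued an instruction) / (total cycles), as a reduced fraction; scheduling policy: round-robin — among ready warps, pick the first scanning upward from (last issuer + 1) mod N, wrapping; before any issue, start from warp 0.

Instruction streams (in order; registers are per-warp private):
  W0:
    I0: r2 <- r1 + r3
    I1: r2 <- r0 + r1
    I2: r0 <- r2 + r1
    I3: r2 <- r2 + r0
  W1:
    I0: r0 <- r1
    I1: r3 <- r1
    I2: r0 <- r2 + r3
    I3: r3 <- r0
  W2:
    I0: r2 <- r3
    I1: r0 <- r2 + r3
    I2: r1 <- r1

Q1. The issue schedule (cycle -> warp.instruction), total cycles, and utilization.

cycle 0: W0.I0
cycle 1: W1.I0
cycle 2: W2.I0
cycle 3: W0.I1
cycle 4: W1.I1
cycle 5: W2.I1
cycle 6: W0.I2
cycle 7: W1.I2
cycle 8: W2.I2
cycle 9: W0.I3
cycle 10: W1.I3

Answer: 11 cycles, utilization 1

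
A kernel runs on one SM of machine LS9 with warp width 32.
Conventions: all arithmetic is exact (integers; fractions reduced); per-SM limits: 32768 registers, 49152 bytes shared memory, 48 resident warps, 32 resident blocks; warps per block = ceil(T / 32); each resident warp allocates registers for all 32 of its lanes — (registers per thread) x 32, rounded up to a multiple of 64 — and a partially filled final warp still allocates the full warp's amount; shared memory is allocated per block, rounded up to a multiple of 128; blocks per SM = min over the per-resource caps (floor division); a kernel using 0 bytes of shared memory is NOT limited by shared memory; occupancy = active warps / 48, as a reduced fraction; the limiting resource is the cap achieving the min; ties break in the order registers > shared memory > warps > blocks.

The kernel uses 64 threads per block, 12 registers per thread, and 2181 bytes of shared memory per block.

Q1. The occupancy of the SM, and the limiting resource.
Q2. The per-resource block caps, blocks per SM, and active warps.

Answer: occupancy 7/8, limited by shared memory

registers: 42 blocks
shared memory: 21 blocks
warps: 24 blocks
blocks: 32 blocks

Answer: 21 blocks, 42 active warps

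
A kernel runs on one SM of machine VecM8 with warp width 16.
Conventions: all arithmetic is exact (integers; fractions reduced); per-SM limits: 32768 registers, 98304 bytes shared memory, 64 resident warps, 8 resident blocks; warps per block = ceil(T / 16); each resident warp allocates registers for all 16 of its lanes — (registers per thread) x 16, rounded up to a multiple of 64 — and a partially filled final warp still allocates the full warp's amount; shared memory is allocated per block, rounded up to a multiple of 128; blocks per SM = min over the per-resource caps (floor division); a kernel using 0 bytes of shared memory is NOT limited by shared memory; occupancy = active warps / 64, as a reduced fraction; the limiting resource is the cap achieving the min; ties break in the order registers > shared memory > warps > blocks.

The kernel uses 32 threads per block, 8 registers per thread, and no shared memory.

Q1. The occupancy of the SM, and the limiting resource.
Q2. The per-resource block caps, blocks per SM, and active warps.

Answer: occupancy 1/4, limited by blocks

registers: 128 blocks
shared memory: no limit (kernel uses none)
warps: 32 blocks
blocks: 8 blocks

Answer: 8 blocks, 16 active warps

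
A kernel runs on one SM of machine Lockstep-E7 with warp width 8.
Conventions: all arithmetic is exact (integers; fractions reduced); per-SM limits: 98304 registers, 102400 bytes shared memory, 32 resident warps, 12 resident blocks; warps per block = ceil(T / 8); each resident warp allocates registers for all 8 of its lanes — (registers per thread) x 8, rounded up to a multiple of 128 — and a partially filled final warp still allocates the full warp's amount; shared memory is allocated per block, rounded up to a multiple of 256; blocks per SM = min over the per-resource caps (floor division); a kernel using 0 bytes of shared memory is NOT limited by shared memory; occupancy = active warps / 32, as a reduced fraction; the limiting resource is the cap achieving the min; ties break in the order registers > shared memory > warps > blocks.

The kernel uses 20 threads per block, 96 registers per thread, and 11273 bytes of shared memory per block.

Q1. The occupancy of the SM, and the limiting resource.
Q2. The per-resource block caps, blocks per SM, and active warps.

Answer: occupancy 3/4, limited by shared memory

registers: 42 blocks
shared memory: 8 blocks
warps: 10 blocks
blocks: 12 blocks

Answer: 8 blocks, 24 active warps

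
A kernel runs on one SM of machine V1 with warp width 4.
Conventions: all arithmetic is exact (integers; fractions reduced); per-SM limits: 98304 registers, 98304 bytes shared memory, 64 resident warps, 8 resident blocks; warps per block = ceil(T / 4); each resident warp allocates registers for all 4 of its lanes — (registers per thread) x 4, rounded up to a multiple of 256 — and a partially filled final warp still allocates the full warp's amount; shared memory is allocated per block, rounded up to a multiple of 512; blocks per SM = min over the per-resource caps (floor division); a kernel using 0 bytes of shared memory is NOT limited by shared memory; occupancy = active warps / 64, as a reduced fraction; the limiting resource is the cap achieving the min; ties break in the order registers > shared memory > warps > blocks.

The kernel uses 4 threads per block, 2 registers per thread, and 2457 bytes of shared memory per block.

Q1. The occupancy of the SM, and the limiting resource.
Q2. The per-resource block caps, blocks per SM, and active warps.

Answer: occupancy 1/8, limited by blocks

registers: 384 blocks
shared memory: 38 blocks
warps: 64 blocks
blocks: 8 blocks

Answer: 8 blocks, 8 active warps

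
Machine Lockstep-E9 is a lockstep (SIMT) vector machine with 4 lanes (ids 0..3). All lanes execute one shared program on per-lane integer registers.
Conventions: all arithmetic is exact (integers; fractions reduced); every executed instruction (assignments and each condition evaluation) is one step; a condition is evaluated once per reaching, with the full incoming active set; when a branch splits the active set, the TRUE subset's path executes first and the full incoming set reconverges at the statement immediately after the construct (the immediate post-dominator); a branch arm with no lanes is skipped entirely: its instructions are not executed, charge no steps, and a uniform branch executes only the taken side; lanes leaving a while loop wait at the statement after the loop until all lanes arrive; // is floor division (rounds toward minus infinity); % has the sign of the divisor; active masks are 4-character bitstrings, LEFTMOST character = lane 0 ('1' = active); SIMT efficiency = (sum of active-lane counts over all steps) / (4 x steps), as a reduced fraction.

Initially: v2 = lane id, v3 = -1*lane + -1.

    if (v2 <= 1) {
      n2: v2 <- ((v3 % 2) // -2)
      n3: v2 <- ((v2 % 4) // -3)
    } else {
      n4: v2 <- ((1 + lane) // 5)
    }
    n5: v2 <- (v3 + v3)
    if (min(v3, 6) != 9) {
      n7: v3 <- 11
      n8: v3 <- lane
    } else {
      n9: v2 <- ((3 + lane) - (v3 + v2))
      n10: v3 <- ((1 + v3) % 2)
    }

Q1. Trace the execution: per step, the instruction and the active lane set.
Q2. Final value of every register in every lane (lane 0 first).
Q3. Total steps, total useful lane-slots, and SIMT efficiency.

step 0: eval (v2 <= 1)               1111
step 1: v2 <- ((v3 % 2) // -2)       1100
step 2: v2 <- ((v2 % 4) // -3)       1100
step 3: v2 <- ((1 + lane) // 5)      0011
step 4: v2 <- (v3 + v3)              1111
step 5: eval (min(v3, 6) != 9)       1111
step 6: v3 <- 11                     1111
step 7: v3 <- lane                   1111

Answer: 8 steps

v2: -2,-4,-6,-8
v3: 0,1,2,3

steps = 8; useful = 26; efficiency = 26/32 = 13/16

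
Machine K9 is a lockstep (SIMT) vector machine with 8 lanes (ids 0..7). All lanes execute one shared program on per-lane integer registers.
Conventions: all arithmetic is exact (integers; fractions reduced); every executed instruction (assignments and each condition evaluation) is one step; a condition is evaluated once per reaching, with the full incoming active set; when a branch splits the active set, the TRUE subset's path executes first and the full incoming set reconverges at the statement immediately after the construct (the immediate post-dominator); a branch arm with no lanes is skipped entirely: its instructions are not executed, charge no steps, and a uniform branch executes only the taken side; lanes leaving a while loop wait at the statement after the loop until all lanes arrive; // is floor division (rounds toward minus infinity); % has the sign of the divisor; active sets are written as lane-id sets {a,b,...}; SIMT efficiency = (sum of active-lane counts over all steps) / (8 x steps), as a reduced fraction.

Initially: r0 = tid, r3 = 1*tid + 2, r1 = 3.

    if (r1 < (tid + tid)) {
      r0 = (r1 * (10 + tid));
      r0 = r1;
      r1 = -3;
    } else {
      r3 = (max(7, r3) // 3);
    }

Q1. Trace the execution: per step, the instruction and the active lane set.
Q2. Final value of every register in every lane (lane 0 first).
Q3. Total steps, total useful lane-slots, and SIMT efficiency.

step 0: eval (r1 < (tid + tid))      {0,1,2,3,4,5,6,7}
step 1: r0 <- (r1 * (10 + tid))      {2,3,4,5,6,7}
step 2: r0 <- r1                     {2,3,4,5,6,7}
step 3: r1 <- -3                     {2,3,4,5,6,7}
step 4: r3 <- (max(7, r3) // 3)      {0,1}

Answer: 5 steps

r0: 0,1,3,3,3,3,3,3
r3: 2,2,4,5,6,7,8,9
r1: 3,3,-3,-3,-3,-3,-3,-3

steps = 5; useful = 28; efficiency = 28/40 = 7/10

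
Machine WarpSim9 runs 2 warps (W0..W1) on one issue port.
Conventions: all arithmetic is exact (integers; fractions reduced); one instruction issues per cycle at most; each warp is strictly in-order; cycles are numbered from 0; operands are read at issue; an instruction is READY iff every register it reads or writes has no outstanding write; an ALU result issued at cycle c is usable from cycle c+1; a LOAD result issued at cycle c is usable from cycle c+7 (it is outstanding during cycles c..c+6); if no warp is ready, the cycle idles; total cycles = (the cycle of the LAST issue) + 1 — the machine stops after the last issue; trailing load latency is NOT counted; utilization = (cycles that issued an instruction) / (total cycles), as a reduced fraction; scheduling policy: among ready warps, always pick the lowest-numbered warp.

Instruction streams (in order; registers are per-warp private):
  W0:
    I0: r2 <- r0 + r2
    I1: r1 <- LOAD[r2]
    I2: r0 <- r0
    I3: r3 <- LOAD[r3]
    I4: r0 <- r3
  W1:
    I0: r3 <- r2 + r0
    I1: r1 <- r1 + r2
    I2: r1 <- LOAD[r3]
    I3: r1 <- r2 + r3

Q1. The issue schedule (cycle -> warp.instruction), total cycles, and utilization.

cycle 0: W0.I0
cycle 1: W0.I1
cycle 2: W0.I2
cycle 3: W0.I3
cycle 4: W1.I0
cycle 5: W1.I1
cycle 6: W1.I2
cycle 7: idle
cycle 8: idle
cycle 9: idle
cycle 10: W0.I4
cycle 11: idle
cycle 12: idle
cycle 13: W1.I3

Answer: 14 cycles, utilization 9/14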